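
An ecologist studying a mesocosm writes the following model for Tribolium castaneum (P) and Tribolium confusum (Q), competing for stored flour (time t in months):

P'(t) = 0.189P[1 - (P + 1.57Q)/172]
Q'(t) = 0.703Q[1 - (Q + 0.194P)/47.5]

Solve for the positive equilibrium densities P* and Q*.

P* ≈ 140, Q* ≈ 20.3

Setting both brackets to zero gives the nullclines P + 1.57Q = 172 and 0.194P + Q = 47.5.
Substituting Q = 47.5 - 0.194P into the first: P(1 - 1.57·0.194) = 172 - 1.57·47.5.
So P* = 97.4/0.695 = 140, and then Q* = 47.5 - 0.194·140 = 20.3.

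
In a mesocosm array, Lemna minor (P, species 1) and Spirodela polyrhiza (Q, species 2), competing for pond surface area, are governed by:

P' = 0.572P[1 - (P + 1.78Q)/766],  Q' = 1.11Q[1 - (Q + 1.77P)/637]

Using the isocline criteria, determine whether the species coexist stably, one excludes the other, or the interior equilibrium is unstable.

unstable coexistence (outcome depends on initial conditions)

Compare the nullcline intercepts: K1/α12 = 766/1.78 = 430 < K2 = 637; K2/α21 = 637/1.77 = 360 < K1 = 766.
Since both are reversed, neither can invade when rare; the interior point is a saddle.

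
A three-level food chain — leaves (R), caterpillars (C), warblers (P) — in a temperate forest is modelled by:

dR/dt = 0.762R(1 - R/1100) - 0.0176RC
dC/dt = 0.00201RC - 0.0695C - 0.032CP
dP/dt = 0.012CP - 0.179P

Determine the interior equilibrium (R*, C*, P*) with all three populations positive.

From dP/dt = 0: 0.012C* = 0.179, so C* = 14.9.
From dR/dt = 0: 0.762(1 - R*/1100) = 0.0176·14.9, giving R* = 1100·(1 - 0.345) = 721.
From dC/dt = 0: 0.00201·721 - 0.0695 = 0.032P*, so P* = 1.38/0.032 = 43.1.

R* ≈ 721, C* ≈ 14.9, P* ≈ 43.1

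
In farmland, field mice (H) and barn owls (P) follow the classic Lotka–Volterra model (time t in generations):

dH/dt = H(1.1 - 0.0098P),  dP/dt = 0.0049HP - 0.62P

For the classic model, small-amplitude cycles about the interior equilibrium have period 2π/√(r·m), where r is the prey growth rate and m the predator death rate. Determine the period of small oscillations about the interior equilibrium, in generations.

T ≈ 7.61 generations

Here r = 1.1 and m = 0.62, so r·m = 0.682.
ω = √0.682 = 0.826 per generation, hence T = 2π/ω ≈ 7.61 generations.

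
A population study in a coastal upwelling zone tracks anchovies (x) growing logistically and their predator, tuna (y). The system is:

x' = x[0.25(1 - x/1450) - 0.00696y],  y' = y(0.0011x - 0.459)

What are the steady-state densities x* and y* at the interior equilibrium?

x* ≈ 417, y* ≈ 25.6

From dy/dt = 0 with y > 0: 0.0011x* = 0.459, so x* = 417.
Substitute into dx/dt = 0: 0.25(1 - 417/1450) = 0.00696y*.
The bracket is 0.712, giving y* = 0.178/0.00696 = 25.6.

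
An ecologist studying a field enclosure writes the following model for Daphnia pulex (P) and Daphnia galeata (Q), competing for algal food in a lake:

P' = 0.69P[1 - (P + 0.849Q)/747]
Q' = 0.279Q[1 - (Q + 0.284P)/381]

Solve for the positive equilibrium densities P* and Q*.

P* ≈ 558, Q* ≈ 223

Setting both brackets to zero gives the nullclines P + 0.849Q = 747 and 0.284P + Q = 381.
Substituting Q = 381 - 0.284P into the first: P(1 - 0.849·0.284) = 747 - 0.849·381.
So P* = 424/0.759 = 558, and then Q* = 381 - 0.284·558 = 223.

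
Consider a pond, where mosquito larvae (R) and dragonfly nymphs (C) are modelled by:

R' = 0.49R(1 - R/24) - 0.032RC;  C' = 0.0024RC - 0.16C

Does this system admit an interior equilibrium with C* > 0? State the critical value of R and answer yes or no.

Threshold R = 66.7; K < 66.7, so no, the predator goes extinct.

The predator equation gives dC/dt > 0 only when R > 0.16/0.0024 = 66.7.
Without the predator, R → K = 24. Since 24 < 66.7, the predator cannot invade.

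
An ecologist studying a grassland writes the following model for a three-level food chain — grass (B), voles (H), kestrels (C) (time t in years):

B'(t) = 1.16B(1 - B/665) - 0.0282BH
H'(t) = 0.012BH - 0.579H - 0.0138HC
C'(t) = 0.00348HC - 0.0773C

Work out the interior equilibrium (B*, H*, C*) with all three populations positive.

From dC/dt = 0: 0.00348H* = 0.0773, so H* = 22.2.
From dB/dt = 0: 1.16(1 - B*/665) = 0.0282·22.2, giving B* = 665·(1 - 0.54) = 306.
From dH/dt = 0: 0.012·306 - 0.579 = 0.0138C*, so C* = 3.09/0.0138 = 224.

B* ≈ 306, H* ≈ 22.2, C* ≈ 224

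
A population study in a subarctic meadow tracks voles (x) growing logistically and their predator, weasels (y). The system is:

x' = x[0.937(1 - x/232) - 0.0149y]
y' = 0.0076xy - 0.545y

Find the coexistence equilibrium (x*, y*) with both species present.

x* ≈ 71.7, y* ≈ 43.4

From dy/dt = 0 with y > 0: 0.0076x* = 0.545, so x* = 71.7.
Substitute into dx/dt = 0: 0.937(1 - 71.7/232) = 0.0149y*.
The bracket is 0.691, giving y* = 0.647/0.0149 = 43.4.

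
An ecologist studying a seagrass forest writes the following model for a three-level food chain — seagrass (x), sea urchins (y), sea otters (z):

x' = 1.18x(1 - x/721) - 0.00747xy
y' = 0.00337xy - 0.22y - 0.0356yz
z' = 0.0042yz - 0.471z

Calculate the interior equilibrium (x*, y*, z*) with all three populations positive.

x* ≈ 209, y* ≈ 112, z* ≈ 13.6

From dz/dt = 0: 0.0042y* = 0.471, so y* = 112.
From dx/dt = 0: 1.18(1 - x*/721) = 0.00747·112, giving x* = 721·(1 - 0.71) = 209.
From dy/dt = 0: 0.00337·209 - 0.22 = 0.0356z*, so z* = 0.485/0.0356 = 13.6.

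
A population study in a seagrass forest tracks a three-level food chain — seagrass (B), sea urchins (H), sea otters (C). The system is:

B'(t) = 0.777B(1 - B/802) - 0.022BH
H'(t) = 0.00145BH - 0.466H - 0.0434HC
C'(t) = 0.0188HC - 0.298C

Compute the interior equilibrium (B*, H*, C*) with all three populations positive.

From dC/dt = 0: 0.0188H* = 0.298, so H* = 15.9.
From dB/dt = 0: 0.777(1 - B*/802) = 0.022·15.9, giving B* = 802·(1 - 0.449) = 442.
From dH/dt = 0: 0.00145·442 - 0.466 = 0.0434C*, so C* = 0.175/0.0434 = 4.03.

B* ≈ 442, H* ≈ 15.9, C* ≈ 4.03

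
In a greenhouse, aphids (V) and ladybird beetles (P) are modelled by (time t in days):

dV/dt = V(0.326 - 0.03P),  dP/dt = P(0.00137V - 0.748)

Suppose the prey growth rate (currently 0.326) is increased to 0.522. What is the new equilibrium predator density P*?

At the interior fixed point, setting dV/dt = 0 with V > 0 fixes P* = (prey growth rate)/(VP coefficient) — independent of the other coefficients.
With the change, P* = 0.522/0.03 = 17.4; it rises from 10.9.

P* ≈ 17.4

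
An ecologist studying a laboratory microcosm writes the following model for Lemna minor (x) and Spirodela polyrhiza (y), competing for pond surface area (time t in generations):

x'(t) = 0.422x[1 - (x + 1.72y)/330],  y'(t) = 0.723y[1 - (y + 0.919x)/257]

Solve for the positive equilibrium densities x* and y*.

Setting both brackets to zero gives the nullclines x + 1.72y = 330 and 0.919x + y = 257.
Substituting y = 257 - 0.919x into the first: x(1 - 1.72·0.919) = 330 - 1.72·257.
So x* = -112/-0.581 = 193, and then y* = 257 - 0.919·193 = 79.7.

x* ≈ 193, y* ≈ 79.7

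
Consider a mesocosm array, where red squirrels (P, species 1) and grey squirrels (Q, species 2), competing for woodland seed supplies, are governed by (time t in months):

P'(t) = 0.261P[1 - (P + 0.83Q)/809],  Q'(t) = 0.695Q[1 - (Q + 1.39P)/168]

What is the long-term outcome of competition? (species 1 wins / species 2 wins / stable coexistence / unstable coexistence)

Compare the nullcline intercepts: K1/α12 = 809/0.83 = 975 > K2 = 168; K2/α21 = 168/1.39 = 121 < K1 = 809.
Since the inequalities point opposite ways, species 1 can invade but species 2 cannot.

species 1 excludes species 2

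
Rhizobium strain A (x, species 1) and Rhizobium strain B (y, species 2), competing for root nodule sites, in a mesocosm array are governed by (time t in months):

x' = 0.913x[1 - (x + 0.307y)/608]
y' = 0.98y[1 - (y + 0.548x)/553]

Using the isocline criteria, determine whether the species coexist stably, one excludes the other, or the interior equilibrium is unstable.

stable coexistence

Compare the nullcline intercepts: K1/α12 = 608/0.307 = 1980 > K2 = 553; K2/α21 = 553/0.548 = 1010 > K1 = 608.
Since both inequalities hold, each species can invade when rare, so the interior equilibrium is stable.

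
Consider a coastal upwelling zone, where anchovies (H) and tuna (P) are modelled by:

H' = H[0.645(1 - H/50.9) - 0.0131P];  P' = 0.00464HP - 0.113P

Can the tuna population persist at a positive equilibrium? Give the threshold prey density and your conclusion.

Threshold H = 24.4; K > 24.4, so yes, the predator persists.

The predator equation gives dP/dt > 0 only when H > 0.113/0.00464 = 24.4.
Without the predator, H → K = 50.9. Since 50.9 > 24.4, the predator can invade and persist.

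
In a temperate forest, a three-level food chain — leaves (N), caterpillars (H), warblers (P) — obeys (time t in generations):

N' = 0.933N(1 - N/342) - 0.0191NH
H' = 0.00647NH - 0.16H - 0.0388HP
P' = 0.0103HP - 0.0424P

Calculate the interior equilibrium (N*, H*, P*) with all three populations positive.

N* ≈ 313, H* ≈ 4.12, P* ≈ 48.1

From dP/dt = 0: 0.0103H* = 0.0424, so H* = 4.12.
From dN/dt = 0: 0.933(1 - N*/342) = 0.0191·4.12, giving N* = 342·(1 - 0.0843) = 313.
From dH/dt = 0: 0.00647·313 - 0.16 = 0.0388P*, so P* = 1.87/0.0388 = 48.1.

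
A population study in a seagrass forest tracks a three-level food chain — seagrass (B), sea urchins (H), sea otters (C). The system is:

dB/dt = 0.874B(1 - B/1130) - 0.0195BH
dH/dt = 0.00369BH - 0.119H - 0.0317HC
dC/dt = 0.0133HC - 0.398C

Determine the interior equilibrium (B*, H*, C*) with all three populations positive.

From dC/dt = 0: 0.0133H* = 0.398, so H* = 29.9.
From dB/dt = 0: 0.874(1 - B*/1130) = 0.0195·29.9, giving B* = 1130·(1 - 0.668) = 376.
From dH/dt = 0: 0.00369·376 - 0.119 = 0.0317C*, so C* = 1.27/0.0317 = 40.

B* ≈ 376, H* ≈ 29.9, C* ≈ 40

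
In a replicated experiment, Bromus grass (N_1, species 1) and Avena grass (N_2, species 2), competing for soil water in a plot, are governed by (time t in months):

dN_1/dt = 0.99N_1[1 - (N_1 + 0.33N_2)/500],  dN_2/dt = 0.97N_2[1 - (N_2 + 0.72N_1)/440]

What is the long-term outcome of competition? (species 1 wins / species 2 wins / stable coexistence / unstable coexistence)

stable coexistence

Compare the nullcline intercepts: K1/α12 = 500/0.33 = 1520 > K2 = 440; K2/α21 = 440/0.72 = 611 > K1 = 500.
Since both inequalities hold, each species can invade when rare, so the interior equilibrium is stable.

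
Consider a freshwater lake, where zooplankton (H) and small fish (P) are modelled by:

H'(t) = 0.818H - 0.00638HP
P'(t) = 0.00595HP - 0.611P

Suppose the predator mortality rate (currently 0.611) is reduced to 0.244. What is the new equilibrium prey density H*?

At the interior fixed point, setting dP/dt = 0 with P > 0 fixes H* = (predator death rate)/(HP coefficient) — independent of the other coefficients.
With the change, H* = 0.244/0.00595 = 41; it falls from 103.

H* ≈ 41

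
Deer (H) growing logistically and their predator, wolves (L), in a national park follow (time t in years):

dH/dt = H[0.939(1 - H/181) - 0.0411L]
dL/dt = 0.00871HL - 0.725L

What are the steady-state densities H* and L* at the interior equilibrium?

From dL/dt = 0 with L > 0: 0.00871H* = 0.725, so H* = 83.2.
Substitute into dH/dt = 0: 0.939(1 - 83.2/181) = 0.0411L*.
The bracket is 0.54, giving L* = 0.507/0.0411 = 12.3.

H* ≈ 83.2, L* ≈ 12.3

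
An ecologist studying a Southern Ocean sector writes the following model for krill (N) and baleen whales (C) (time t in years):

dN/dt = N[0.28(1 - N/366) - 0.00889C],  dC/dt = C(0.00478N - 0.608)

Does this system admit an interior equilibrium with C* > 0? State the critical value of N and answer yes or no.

Threshold N = 127; K > 127, so yes, the predator persists.

The predator equation gives dC/dt > 0 only when N > 0.608/0.00478 = 127.
Without the predator, N → K = 366. Since 366 > 127, the predator can invade and persist.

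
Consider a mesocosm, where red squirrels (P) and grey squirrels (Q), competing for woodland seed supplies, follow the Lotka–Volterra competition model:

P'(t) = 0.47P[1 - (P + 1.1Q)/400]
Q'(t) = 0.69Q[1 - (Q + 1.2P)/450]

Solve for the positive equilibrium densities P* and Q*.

Setting both brackets to zero gives the nullclines P + 1.1Q = 400 and 1.2P + Q = 450.
Substituting Q = 450 - 1.2P into the first: P(1 - 1.1·1.2) = 400 - 1.1·450.
So P* = -95/-0.32 = 297, and then Q* = 450 - 1.2·297 = 93.7.

P* ≈ 297, Q* ≈ 93.7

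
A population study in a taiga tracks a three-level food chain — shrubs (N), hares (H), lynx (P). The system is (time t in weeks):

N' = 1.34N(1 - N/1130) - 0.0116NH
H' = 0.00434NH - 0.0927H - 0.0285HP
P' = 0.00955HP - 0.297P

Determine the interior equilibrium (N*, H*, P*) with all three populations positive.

N* ≈ 826, H* ≈ 31.1, P* ≈ 122

From dP/dt = 0: 0.00955H* = 0.297, so H* = 31.1.
From dN/dt = 0: 1.34(1 - N*/1130) = 0.0116·31.1, giving N* = 1130·(1 - 0.269) = 826.
From dH/dt = 0: 0.00434·826 - 0.0927 = 0.0285P*, so P* = 3.49/0.0285 = 122.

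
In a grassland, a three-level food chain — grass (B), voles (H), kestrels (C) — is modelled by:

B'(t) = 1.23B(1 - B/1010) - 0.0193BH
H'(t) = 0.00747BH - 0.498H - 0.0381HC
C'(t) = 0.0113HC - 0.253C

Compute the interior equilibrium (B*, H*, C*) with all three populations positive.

From dC/dt = 0: 0.0113H* = 0.253, so H* = 22.4.
From dB/dt = 0: 1.23(1 - B*/1010) = 0.0193·22.4, giving B* = 1010·(1 - 0.351) = 655.
From dH/dt = 0: 0.00747·655 - 0.498 = 0.0381C*, so C* = 4.4/0.0381 = 115.

B* ≈ 655, H* ≈ 22.4, C* ≈ 115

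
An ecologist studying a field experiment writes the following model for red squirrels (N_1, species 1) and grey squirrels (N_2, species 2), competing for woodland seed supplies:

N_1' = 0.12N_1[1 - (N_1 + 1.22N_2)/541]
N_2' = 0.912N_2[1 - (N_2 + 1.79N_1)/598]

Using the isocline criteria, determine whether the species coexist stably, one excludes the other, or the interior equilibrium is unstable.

unstable coexistence (outcome depends on initial conditions)

Compare the nullcline intercepts: K1/α12 = 541/1.22 = 443 < K2 = 598; K2/α21 = 598/1.79 = 334 < K1 = 541.
Since both are reversed, neither can invade when rare; the interior point is a saddle.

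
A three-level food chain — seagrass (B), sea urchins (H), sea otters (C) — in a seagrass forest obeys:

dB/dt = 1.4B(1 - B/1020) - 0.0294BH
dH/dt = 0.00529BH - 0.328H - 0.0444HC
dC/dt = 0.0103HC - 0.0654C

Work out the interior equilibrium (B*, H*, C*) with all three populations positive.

From dC/dt = 0: 0.0103H* = 0.0654, so H* = 6.35.
From dB/dt = 0: 1.4(1 - B*/1020) = 0.0294·6.35, giving B* = 1020·(1 - 0.133) = 884.
From dH/dt = 0: 0.00529·884 - 0.328 = 0.0444C*, so C* = 4.35/0.0444 = 97.9.

B* ≈ 884, H* ≈ 6.35, C* ≈ 97.9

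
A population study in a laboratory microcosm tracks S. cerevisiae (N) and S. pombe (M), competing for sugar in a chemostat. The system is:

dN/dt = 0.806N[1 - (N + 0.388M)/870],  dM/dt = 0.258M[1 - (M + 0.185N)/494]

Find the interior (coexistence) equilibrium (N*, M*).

Setting both brackets to zero gives the nullclines N + 0.388M = 870 and 0.185N + M = 494.
Substituting M = 494 - 0.185N into the first: N(1 - 0.388·0.185) = 870 - 0.388·494.
So N* = 678/0.928 = 731, and then M* = 494 - 0.185·731 = 359.

N* ≈ 731, M* ≈ 359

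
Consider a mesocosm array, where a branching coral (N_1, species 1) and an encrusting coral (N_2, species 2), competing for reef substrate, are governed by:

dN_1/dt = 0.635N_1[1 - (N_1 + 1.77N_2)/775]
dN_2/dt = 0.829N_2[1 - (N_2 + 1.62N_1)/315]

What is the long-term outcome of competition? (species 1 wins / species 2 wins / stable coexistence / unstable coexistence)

Compare the nullcline intercepts: K1/α12 = 775/1.77 = 438 > K2 = 315; K2/α21 = 315/1.62 = 194 < K1 = 775.
Since the inequalities point opposite ways, species 1 can invade but species 2 cannot.

species 1 excludes species 2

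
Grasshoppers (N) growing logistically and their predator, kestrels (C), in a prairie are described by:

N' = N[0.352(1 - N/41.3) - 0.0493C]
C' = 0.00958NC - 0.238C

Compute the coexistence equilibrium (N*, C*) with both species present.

From dC/dt = 0 with C > 0: 0.00958N* = 0.238, so N* = 24.8.
Substitute into dN/dt = 0: 0.352(1 - 24.8/41.3) = 0.0493C*.
The bracket is 0.398, giving C* = 0.14/0.0493 = 2.85.

N* ≈ 24.8, C* ≈ 2.85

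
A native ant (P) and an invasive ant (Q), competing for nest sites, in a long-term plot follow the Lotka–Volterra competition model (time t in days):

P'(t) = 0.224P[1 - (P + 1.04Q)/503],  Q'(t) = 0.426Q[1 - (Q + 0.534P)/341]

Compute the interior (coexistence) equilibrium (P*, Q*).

Setting both brackets to zero gives the nullclines P + 1.04Q = 503 and 0.534P + Q = 341.
Substituting Q = 341 - 0.534P into the first: P(1 - 1.04·0.534) = 503 - 1.04·341.
So P* = 148/0.445 = 334, and then Q* = 341 - 0.534·334 = 163.

P* ≈ 334, Q* ≈ 163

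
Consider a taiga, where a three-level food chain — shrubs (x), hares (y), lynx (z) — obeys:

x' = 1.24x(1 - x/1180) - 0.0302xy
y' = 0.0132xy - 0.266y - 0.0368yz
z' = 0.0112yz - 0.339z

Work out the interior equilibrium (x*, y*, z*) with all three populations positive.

From dz/dt = 0: 0.0112y* = 0.339, so y* = 30.3.
From dx/dt = 0: 1.24(1 - x*/1180) = 0.0302·30.3, giving x* = 1180·(1 - 0.737) = 310.
From dy/dt = 0: 0.0132·310 - 0.266 = 0.0368z*, so z* = 3.83/0.0368 = 104.

x* ≈ 310, y* ≈ 30.3, z* ≈ 104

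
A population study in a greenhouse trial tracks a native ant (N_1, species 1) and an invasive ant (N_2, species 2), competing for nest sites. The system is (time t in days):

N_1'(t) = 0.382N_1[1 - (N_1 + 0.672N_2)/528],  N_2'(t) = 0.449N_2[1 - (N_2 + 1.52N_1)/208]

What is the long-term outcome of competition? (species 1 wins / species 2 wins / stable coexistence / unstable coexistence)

Compare the nullcline intercepts: K1/α12 = 528/0.672 = 786 > K2 = 208; K2/α21 = 208/1.52 = 137 < K1 = 528.
Since the inequalities point opposite ways, species 1 can invade but species 2 cannot.

species 1 excludes species 2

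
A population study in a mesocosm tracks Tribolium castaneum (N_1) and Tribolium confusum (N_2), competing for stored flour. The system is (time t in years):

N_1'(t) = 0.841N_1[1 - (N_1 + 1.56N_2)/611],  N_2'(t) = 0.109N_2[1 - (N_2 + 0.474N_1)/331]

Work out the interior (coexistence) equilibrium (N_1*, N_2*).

Setting both brackets to zero gives the nullclines N_1 + 1.56N_2 = 611 and 0.474N_1 + N_2 = 331.
Substituting N_2 = 331 - 0.474N_1 into the first: N_1(1 - 1.56·0.474) = 611 - 1.56·331.
So N_1* = 94.6/0.261 = 363, and then N_2* = 331 - 0.474·363 = 159.

N_1* ≈ 363, N_2* ≈ 159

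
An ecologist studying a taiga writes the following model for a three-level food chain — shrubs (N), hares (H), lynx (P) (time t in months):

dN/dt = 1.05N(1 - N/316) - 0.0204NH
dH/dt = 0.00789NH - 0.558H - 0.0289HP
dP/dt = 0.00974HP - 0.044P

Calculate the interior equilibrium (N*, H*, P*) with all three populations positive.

From dP/dt = 0: 0.00974H* = 0.044, so H* = 4.52.
From dN/dt = 0: 1.05(1 - N*/316) = 0.0204·4.52, giving N* = 316·(1 - 0.0878) = 288.
From dH/dt = 0: 0.00789·288 - 0.558 = 0.0289P*, so P* = 1.72/0.0289 = 59.4.

N* ≈ 288, H* ≈ 4.52, P* ≈ 59.4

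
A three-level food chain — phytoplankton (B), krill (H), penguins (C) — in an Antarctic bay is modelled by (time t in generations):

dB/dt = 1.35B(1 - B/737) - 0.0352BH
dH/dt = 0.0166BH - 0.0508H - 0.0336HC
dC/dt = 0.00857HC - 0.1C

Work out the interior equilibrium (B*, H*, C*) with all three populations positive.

From dC/dt = 0: 0.00857H* = 0.1, so H* = 11.7.
From dB/dt = 0: 1.35(1 - B*/737) = 0.0352·11.7, giving B* = 737·(1 - 0.304) = 513.
From dH/dt = 0: 0.0166·513 - 0.0508 = 0.0336C*, so C* = 8.46/0.0336 = 252.

B* ≈ 513, H* ≈ 11.7, C* ≈ 252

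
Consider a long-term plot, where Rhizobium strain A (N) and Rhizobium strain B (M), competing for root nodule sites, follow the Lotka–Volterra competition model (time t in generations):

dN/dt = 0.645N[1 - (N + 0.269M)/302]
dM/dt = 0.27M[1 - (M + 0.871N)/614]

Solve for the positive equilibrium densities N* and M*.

Setting both brackets to zero gives the nullclines N + 0.269M = 302 and 0.871N + M = 614.
Substituting M = 614 - 0.871N into the first: N(1 - 0.269·0.871) = 302 - 0.269·614.
So N* = 137/0.766 = 179, and then M* = 614 - 0.871·179 = 458.

N* ≈ 179, M* ≈ 458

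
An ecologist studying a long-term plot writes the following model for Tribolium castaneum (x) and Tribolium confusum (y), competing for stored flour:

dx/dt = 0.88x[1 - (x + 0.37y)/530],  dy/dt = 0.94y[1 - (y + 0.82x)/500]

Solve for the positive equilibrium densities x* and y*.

Setting both brackets to zero gives the nullclines x + 0.37y = 530 and 0.82x + y = 500.
Substituting y = 500 - 0.82x into the first: x(1 - 0.37·0.82) = 530 - 0.37·500.
So x* = 345/0.697 = 495, and then y* = 500 - 0.82·495 = 93.9.

x* ≈ 495, y* ≈ 93.9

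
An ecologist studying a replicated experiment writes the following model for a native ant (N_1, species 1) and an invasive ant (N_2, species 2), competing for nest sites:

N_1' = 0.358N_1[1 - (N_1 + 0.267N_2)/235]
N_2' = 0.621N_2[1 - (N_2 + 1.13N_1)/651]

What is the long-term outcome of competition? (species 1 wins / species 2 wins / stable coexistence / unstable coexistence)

stable coexistence

Compare the nullcline intercepts: K1/α12 = 235/0.267 = 880 > K2 = 651; K2/α21 = 651/1.13 = 576 > K1 = 235.
Since both inequalities hold, each species can invade when rare, so the interior equilibrium is stable.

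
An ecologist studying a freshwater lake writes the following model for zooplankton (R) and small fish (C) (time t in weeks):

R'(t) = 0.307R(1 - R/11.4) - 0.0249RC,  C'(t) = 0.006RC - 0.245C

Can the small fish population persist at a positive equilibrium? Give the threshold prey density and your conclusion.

The predator equation gives dC/dt > 0 only when R > 0.245/0.006 = 40.8.
Without the predator, R → K = 11.4. Since 11.4 < 40.8, the predator cannot invade.

Threshold R = 40.8; K < 40.8, so no, the predator goes extinct.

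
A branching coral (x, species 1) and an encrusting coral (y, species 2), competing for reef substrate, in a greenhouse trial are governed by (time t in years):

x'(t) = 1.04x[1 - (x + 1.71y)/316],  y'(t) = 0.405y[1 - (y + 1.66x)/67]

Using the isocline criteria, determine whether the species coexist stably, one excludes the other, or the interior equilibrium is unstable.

species 1 excludes species 2

Compare the nullcline intercepts: K1/α12 = 316/1.71 = 185 > K2 = 67; K2/α21 = 67/1.66 = 40.4 < K1 = 316.
Since the inequalities point opposite ways, species 1 can invade but species 2 cannot.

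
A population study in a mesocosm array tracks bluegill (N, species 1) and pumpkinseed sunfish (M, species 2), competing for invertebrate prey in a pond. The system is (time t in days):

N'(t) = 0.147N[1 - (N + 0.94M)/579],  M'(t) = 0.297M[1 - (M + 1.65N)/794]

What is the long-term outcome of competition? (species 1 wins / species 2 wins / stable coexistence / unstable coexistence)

unstable coexistence (outcome depends on initial conditions)

Compare the nullcline intercepts: K1/α12 = 579/0.94 = 616 < K2 = 794; K2/α21 = 794/1.65 = 481 < K1 = 579.
Since both are reversed, neither can invade when rare; the interior point is a saddle.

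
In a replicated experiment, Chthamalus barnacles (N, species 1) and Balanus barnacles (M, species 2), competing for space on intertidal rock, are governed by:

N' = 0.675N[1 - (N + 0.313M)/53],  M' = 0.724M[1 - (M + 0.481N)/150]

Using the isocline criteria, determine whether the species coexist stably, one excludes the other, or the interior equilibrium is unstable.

stable coexistence

Compare the nullcline intercepts: K1/α12 = 53/0.313 = 169 > K2 = 150; K2/α21 = 150/0.481 = 312 > K1 = 53.
Since both inequalities hold, each species can invade when rare, so the interior equilibrium is stable.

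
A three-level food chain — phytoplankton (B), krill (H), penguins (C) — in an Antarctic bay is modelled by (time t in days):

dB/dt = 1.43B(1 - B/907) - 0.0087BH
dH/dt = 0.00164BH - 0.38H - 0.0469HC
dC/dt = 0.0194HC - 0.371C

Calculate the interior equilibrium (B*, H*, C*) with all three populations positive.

B* ≈ 801, H* ≈ 19.1, C* ≈ 19.9

From dC/dt = 0: 0.0194H* = 0.371, so H* = 19.1.
From dB/dt = 0: 1.43(1 - B*/907) = 0.0087·19.1, giving B* = 907·(1 - 0.116) = 801.
From dH/dt = 0: 0.00164·801 - 0.38 = 0.0469C*, so C* = 0.934/0.0469 = 19.9.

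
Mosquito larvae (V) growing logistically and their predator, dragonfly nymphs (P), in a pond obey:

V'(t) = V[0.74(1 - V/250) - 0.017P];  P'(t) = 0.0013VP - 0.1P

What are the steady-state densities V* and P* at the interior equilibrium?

V* ≈ 76.9, P* ≈ 30.1

From dP/dt = 0 with P > 0: 0.0013V* = 0.1, so V* = 76.9.
Substitute into dV/dt = 0: 0.74(1 - 76.9/250) = 0.017P*.
The bracket is 0.692, giving P* = 0.512/0.017 = 30.1.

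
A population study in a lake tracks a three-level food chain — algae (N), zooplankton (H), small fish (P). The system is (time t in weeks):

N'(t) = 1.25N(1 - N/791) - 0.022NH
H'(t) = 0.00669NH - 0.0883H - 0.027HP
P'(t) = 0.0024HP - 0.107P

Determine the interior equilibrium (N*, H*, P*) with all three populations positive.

N* ≈ 170, H* ≈ 44.6, P* ≈ 38.9

From dP/dt = 0: 0.0024H* = 0.107, so H* = 44.6.
From dN/dt = 0: 1.25(1 - N*/791) = 0.022·44.6, giving N* = 791·(1 - 0.785) = 170.
From dH/dt = 0: 0.00669·170 - 0.0883 = 0.027P*, so P* = 1.05/0.027 = 38.9.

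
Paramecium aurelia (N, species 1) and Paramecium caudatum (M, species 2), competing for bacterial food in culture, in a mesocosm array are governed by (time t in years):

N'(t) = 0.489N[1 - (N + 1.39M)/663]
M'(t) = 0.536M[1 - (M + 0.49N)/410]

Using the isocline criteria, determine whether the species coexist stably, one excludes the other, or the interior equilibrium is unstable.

stable coexistence

Compare the nullcline intercepts: K1/α12 = 663/1.39 = 477 > K2 = 410; K2/α21 = 410/0.49 = 837 > K1 = 663.
Since both inequalities hold, each species can invade when rare, so the interior equilibrium is stable.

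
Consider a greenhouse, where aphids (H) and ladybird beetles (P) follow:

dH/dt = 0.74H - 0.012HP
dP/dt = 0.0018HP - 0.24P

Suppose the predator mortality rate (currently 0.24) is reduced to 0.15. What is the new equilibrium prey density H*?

H* ≈ 83.3

At the interior fixed point, setting dP/dt = 0 with P > 0 fixes H* = (predator death rate)/(HP coefficient) — independent of the other coefficients.
With the change, H* = 0.15/0.0018 = 83.3; it falls from 133.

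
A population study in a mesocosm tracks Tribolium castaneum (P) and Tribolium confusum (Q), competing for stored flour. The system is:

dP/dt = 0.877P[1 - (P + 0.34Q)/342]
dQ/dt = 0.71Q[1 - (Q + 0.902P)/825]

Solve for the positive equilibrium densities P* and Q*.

Setting both brackets to zero gives the nullclines P + 0.34Q = 342 and 0.902P + Q = 825.
Substituting Q = 825 - 0.902P into the first: P(1 - 0.34·0.902) = 342 - 0.34·825.
So P* = 61.5/0.693 = 88.7, and then Q* = 825 - 0.902·88.7 = 745.

P* ≈ 88.7, Q* ≈ 745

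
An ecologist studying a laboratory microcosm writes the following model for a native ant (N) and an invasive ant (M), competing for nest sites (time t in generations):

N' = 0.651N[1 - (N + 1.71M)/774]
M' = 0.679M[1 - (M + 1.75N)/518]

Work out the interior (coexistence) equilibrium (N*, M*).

Setting both brackets to zero gives the nullclines N + 1.71M = 774 and 1.75N + M = 518.
Substituting M = 518 - 1.75N into the first: N(1 - 1.71·1.75) = 774 - 1.71·518.
So N* = -112/-1.99 = 56.1, and then M* = 518 - 1.75·56.1 = 420.

N* ≈ 56.1, M* ≈ 420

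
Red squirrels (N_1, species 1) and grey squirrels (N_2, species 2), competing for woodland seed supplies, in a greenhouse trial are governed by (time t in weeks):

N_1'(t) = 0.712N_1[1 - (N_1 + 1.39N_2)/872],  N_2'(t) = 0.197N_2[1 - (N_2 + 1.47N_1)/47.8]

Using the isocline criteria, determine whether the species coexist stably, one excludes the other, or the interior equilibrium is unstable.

Compare the nullcline intercepts: K1/α12 = 872/1.39 = 627 > K2 = 47.8; K2/α21 = 47.8/1.47 = 32.5 < K1 = 872.
Since the inequalities point opposite ways, species 1 can invade but species 2 cannot.

species 1 excludes species 2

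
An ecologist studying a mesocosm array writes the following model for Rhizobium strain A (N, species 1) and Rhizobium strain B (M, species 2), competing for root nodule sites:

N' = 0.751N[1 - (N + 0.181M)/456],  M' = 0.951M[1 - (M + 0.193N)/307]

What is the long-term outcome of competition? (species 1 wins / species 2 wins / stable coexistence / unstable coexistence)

Compare the nullcline intercepts: K1/α12 = 456/0.181 = 2520 > K2 = 307; K2/α21 = 307/0.193 = 1590 > K1 = 456.
Since both inequalities hold, each species can invade when rare, so the interior equilibrium is stable.

stable coexistence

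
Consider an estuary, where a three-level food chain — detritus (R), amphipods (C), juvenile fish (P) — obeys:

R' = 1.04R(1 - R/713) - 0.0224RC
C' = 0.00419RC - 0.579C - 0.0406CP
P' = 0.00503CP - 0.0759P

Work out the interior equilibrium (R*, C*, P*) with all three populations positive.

R* ≈ 481, C* ≈ 15.1, P* ≈ 35.4

From dP/dt = 0: 0.00503C* = 0.0759, so C* = 15.1.
From dR/dt = 0: 1.04(1 - R*/713) = 0.0224·15.1, giving R* = 713·(1 - 0.325) = 481.
From dC/dt = 0: 0.00419·481 - 0.579 = 0.0406P*, so P* = 1.44/0.0406 = 35.4.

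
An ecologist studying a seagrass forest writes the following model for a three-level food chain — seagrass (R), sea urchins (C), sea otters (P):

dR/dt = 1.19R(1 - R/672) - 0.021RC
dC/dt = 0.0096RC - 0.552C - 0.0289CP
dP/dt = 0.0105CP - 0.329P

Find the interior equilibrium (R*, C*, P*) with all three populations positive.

From dP/dt = 0: 0.0105C* = 0.329, so C* = 31.3.
From dR/dt = 0: 1.19(1 - R*/672) = 0.021·31.3, giving R* = 672·(1 - 0.553) = 300.
From dC/dt = 0: 0.0096·300 - 0.552 = 0.0289P*, so P* = 2.33/0.0289 = 80.7.

R* ≈ 300, C* ≈ 31.3, P* ≈ 80.7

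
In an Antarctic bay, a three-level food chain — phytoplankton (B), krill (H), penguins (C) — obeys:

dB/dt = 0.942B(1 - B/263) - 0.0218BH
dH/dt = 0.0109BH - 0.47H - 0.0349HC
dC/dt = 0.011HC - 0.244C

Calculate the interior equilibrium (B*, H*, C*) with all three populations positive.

B* ≈ 128, H* ≈ 22.2, C* ≈ 26.5

From dC/dt = 0: 0.011H* = 0.244, so H* = 22.2.
From dB/dt = 0: 0.942(1 - B*/263) = 0.0218·22.2, giving B* = 263·(1 - 0.513) = 128.
From dH/dt = 0: 0.0109·128 - 0.47 = 0.0349C*, so C* = 0.925/0.0349 = 26.5.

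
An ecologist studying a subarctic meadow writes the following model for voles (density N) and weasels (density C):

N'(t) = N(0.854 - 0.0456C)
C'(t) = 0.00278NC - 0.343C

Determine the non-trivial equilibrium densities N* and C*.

N* ≈ 123, C* ≈ 18.7

Set dC/dt = 0 with C > 0: 0.00278N - 0.343 = 0, so N* = 0.343/0.00278 = 123.
Set dN/dt = 0 with N > 0: 0.854 - 0.0456C = 0, so C* = 0.854/0.0456 = 18.7.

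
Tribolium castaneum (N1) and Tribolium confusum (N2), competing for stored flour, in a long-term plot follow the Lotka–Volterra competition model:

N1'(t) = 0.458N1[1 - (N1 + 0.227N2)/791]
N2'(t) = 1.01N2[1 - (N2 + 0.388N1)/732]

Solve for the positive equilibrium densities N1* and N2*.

Setting both brackets to zero gives the nullclines N1 + 0.227N2 = 791 and 0.388N1 + N2 = 732.
Substituting N2 = 732 - 0.388N1 into the first: N1(1 - 0.227·0.388) = 791 - 0.227·732.
So N1* = 625/0.912 = 685, and then N2* = 732 - 0.388·685 = 466.

N1* ≈ 685, N2* ≈ 466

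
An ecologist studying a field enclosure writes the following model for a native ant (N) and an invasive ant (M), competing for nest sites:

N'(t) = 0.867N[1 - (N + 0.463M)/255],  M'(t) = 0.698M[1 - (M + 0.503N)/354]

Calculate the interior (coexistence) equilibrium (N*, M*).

N* ≈ 119, M* ≈ 294

Setting both brackets to zero gives the nullclines N + 0.463M = 255 and 0.503N + M = 354.
Substituting M = 354 - 0.503N into the first: N(1 - 0.463·0.503) = 255 - 0.463·354.
So N* = 91.1/0.767 = 119, and then M* = 354 - 0.503·119 = 294.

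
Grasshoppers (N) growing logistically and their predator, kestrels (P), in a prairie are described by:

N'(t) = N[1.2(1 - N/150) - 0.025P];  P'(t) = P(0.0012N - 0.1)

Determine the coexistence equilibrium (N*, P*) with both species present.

From dP/dt = 0 with P > 0: 0.0012N* = 0.1, so N* = 83.3.
Substitute into dN/dt = 0: 1.2(1 - 83.3/150) = 0.025P*.
The bracket is 0.444, giving P* = 0.533/0.025 = 21.3.

N* ≈ 83.3, P* ≈ 21.3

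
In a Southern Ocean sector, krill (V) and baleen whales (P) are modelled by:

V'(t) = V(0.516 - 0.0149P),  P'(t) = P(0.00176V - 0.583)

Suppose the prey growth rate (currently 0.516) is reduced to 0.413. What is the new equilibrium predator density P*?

At the interior fixed point, setting dV/dt = 0 with V > 0 fixes P* = (prey growth rate)/(VP coefficient) — independent of the other coefficients.
With the change, P* = 0.413/0.0149 = 27.7; it falls from 34.6.

P* ≈ 27.7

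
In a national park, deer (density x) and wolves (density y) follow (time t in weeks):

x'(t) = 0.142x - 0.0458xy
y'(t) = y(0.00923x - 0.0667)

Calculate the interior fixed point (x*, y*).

x* ≈ 7.23, y* ≈ 3.1

Set dy/dt = 0 with y > 0: 0.00923x - 0.0667 = 0, so x* = 0.0667/0.00923 = 7.23.
Set dx/dt = 0 with x > 0: 0.142 - 0.0458y = 0, so y* = 0.142/0.0458 = 3.1.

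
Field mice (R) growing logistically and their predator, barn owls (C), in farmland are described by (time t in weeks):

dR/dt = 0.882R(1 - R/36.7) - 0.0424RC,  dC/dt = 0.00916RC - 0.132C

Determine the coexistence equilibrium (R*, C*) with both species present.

R* ≈ 14.4, C* ≈ 12.6

From dC/dt = 0 with C > 0: 0.00916R* = 0.132, so R* = 14.4.
Substitute into dR/dt = 0: 0.882(1 - 14.4/36.7) = 0.0424C*.
The bracket is 0.607, giving C* = 0.536/0.0424 = 12.6.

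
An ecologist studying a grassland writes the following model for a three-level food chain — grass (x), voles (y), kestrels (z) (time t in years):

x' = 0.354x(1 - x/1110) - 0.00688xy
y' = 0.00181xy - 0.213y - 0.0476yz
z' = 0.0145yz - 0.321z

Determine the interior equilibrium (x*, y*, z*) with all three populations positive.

From dz/dt = 0: 0.0145y* = 0.321, so y* = 22.1.
From dx/dt = 0: 0.354(1 - x*/1110) = 0.00688·22.1, giving x* = 1110·(1 - 0.43) = 632.
From dy/dt = 0: 0.00181·632 - 0.213 = 0.0476z*, so z* = 0.932/0.0476 = 19.6.

x* ≈ 632, y* ≈ 22.1, z* ≈ 19.6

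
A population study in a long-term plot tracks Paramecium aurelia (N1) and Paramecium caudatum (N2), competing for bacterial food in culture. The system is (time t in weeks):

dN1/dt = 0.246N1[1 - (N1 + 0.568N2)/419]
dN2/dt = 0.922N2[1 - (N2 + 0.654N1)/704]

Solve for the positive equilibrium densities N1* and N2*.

Setting both brackets to zero gives the nullclines N1 + 0.568N2 = 419 and 0.654N1 + N2 = 704.
Substituting N2 = 704 - 0.654N1 into the first: N1(1 - 0.568·0.654) = 419 - 0.568·704.
So N1* = 19.1/0.629 = 30.4, and then N2* = 704 - 0.654·30.4 = 684.

N1* ≈ 30.4, N2* ≈ 684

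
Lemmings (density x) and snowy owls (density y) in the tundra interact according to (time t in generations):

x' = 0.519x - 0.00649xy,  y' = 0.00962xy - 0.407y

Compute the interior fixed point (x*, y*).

Set dy/dt = 0 with y > 0: 0.00962x - 0.407 = 0, so x* = 0.407/0.00962 = 42.3.
Set dx/dt = 0 with x > 0: 0.519 - 0.00649y = 0, so y* = 0.519/0.00649 = 80.

x* ≈ 42.3, y* ≈ 80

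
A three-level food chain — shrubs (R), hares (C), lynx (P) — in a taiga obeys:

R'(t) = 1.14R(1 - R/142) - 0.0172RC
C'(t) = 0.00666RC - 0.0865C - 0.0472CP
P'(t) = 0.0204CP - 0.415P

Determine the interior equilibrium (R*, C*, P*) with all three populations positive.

R* ≈ 98.4, C* ≈ 20.3, P* ≈ 12.1

From dP/dt = 0: 0.0204C* = 0.415, so C* = 20.3.
From dR/dt = 0: 1.14(1 - R*/142) = 0.0172·20.3, giving R* = 142·(1 - 0.307) = 98.4.
From dC/dt = 0: 0.00666·98.4 - 0.0865 = 0.0472P*, so P* = 0.569/0.0472 = 12.1.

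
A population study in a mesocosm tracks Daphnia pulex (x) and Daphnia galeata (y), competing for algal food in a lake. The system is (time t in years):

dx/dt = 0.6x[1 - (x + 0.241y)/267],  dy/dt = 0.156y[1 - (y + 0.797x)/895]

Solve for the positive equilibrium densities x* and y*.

Setting both brackets to zero gives the nullclines x + 0.241y = 267 and 0.797x + y = 895.
Substituting y = 895 - 0.797x into the first: x(1 - 0.241·0.797) = 267 - 0.241·895.
So x* = 51.3/0.808 = 63.5, and then y* = 895 - 0.797·63.5 = 844.

x* ≈ 63.5, y* ≈ 844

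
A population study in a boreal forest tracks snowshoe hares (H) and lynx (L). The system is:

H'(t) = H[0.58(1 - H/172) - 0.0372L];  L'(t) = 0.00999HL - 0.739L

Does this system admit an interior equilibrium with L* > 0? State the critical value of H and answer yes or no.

Threshold H = 74; K > 74, so yes, the predator persists.

The predator equation gives dL/dt > 0 only when H > 0.739/0.00999 = 74.
Without the predator, H → K = 172. Since 172 > 74, the predator can invade and persist.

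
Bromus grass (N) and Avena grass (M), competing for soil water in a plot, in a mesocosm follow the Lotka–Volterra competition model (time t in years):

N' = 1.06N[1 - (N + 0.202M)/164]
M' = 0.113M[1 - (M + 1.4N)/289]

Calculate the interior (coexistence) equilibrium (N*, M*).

N* ≈ 147, M* ≈ 82.8

Setting both brackets to zero gives the nullclines N + 0.202M = 164 and 1.4N + M = 289.
Substituting M = 289 - 1.4N into the first: N(1 - 0.202·1.4) = 164 - 0.202·289.
So N* = 106/0.717 = 147, and then M* = 289 - 1.4·147 = 82.8.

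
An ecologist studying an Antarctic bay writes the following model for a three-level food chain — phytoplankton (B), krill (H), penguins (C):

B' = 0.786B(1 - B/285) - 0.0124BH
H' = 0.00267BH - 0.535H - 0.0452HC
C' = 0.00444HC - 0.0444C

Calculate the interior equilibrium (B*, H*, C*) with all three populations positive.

B* ≈ 240, H* ≈ 10, C* ≈ 2.34

From dC/dt = 0: 0.00444H* = 0.0444, so H* = 10.
From dB/dt = 0: 0.786(1 - B*/285) = 0.0124·10, giving B* = 285·(1 - 0.158) = 240.
From dH/dt = 0: 0.00267·240 - 0.535 = 0.0452C*, so C* = 0.106/0.0452 = 2.34.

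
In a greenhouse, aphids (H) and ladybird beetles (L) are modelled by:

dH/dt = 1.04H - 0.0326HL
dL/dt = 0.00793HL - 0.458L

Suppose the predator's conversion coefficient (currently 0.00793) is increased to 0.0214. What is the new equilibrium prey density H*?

H* ≈ 21.4

At the interior fixed point, setting dL/dt = 0 with L > 0 fixes H* = (predator death rate)/(HL coefficient) — independent of the other coefficients.
With the change, H* = 0.458/0.0214 = 21.4; it falls from 57.8.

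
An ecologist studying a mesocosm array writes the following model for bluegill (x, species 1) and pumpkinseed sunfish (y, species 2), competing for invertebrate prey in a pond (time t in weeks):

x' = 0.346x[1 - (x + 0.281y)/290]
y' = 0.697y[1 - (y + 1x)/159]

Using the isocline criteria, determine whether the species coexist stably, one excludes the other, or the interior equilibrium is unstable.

Compare the nullcline intercepts: K1/α12 = 290/0.281 = 1030 > K2 = 159; K2/α21 = 159/1 = 159 < K1 = 290.
Since the inequalities point opposite ways, species 1 can invade but species 2 cannot.

species 1 excludes species 2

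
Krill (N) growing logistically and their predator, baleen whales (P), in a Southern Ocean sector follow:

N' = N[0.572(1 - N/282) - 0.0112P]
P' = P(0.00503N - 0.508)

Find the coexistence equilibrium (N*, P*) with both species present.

N* ≈ 101, P* ≈ 32.8

From dP/dt = 0 with P > 0: 0.00503N* = 0.508, so N* = 101.
Substitute into dN/dt = 0: 0.572(1 - 101/282) = 0.0112P*.
The bracket is 0.642, giving P* = 0.367/0.0112 = 32.8.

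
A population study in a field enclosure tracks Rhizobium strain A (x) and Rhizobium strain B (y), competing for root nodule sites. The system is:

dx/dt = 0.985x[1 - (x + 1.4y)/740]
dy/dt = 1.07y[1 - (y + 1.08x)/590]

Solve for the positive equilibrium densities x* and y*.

Setting both brackets to zero gives the nullclines x + 1.4y = 740 and 1.08x + y = 590.
Substituting y = 590 - 1.08x into the first: x(1 - 1.4·1.08) = 740 - 1.4·590.
So x* = -86/-0.512 = 168, and then y* = 590 - 1.08·168 = 409.

x* ≈ 168, y* ≈ 409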